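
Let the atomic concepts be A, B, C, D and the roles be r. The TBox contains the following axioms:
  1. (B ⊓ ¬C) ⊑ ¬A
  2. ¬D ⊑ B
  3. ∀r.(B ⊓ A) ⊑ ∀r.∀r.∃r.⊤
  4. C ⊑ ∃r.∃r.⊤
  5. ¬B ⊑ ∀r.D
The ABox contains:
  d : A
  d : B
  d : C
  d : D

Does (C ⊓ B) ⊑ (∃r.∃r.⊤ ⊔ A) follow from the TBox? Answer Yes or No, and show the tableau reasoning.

1. (C ⊓ B) ⊑ (∃r.∃r.⊤ ⊔ A)  ⇔  ((C ⊓ B) ⊓ (∀r.∀r.⊥ ⊓ ¬A)) unsat w.r.t. T
   all branches close; clash ⊥ at an ∃-successor
2. Hence (C ⊓ B) ⊑ (∃r.∃r.⊤ ⊔ A): entailed.

Yes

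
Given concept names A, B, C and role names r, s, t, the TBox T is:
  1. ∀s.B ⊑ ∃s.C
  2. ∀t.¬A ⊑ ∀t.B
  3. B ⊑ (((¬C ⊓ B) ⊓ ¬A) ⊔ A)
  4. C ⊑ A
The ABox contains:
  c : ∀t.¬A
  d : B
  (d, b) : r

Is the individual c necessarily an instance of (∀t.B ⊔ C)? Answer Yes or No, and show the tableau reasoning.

1. c : (∀t.B ⊔ C)?  L(c) = {∀t.¬A} ∪ {(∃t.¬B ⊓ ¬C)}
   clash {B, ¬B} at an ∃-successor — c ∈ (∀t.B ⊔ C)
2. Hence c : (∀t.B ⊔ C): entailed.

Yes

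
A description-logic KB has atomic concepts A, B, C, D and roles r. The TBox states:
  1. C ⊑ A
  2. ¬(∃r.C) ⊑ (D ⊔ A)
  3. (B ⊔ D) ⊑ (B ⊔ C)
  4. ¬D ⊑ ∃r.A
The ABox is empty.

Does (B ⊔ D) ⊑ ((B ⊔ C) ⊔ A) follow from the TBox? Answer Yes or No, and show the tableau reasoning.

Yes

1. (B ⊔ D) ⊑ ((B ⊔ C) ⊔ A)  ⇔  ((B ⊔ D) ⊓ ((¬B ⊓ ¬C) ⊓ ¬A)) unsat w.r.t. T
   all branches close; clash {C, ¬C} at x₀
2. Hence (B ⊔ D) ⊑ ((B ⊔ C) ⊔ A): entailed.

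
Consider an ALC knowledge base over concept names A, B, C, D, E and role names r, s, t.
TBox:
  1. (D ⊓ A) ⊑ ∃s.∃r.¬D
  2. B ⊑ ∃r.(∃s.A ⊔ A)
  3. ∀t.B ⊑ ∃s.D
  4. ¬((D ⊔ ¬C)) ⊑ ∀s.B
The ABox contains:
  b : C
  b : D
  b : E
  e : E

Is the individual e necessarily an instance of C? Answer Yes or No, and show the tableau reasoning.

No

1. e : C?  L(e) = {E} ∪ {¬C}
   open: L(e) ⊇ {E, ¬B, ¬C, ¬D, ∃t.¬B} (+ ∃-successors) — e ∉ C possible
2. Hence e : C: not entailed.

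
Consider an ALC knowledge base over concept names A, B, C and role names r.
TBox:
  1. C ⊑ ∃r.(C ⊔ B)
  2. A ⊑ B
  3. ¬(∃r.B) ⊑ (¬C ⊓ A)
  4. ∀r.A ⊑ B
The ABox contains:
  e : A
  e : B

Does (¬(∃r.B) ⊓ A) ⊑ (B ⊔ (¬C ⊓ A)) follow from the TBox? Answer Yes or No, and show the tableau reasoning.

Yes

1. (¬(∃r.B) ⊓ A) ⊑ (B ⊔ (¬C ⊓ A))  ⇔  ((∀r.¬B ⊓ A) ⊓ (¬B ⊓ (C ⊔ ¬A))) unsat w.r.t. T
   all branches close; clash {A, ¬A} at x₀
2. Hence (¬(∃r.B) ⊓ A) ⊑ (B ⊔ (¬C ⊓ A)): entailed.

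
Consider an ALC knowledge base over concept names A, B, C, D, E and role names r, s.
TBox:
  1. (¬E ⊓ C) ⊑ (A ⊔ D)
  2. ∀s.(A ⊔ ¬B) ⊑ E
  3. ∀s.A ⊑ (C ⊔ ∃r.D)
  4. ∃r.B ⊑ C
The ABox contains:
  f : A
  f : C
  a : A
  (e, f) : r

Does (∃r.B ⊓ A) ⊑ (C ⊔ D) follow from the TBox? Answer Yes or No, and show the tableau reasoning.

Yes

1. (∃r.B ⊓ A) ⊑ (C ⊔ D)  ⇔  ((∃r.B ⊓ A) ⊓ (¬C ⊓ ¬D)) unsat w.r.t. T
   all branches close; clash {C, ¬C} at x₀
2. Hence (∃r.B ⊓ A) ⊑ (C ⊔ D): entailed.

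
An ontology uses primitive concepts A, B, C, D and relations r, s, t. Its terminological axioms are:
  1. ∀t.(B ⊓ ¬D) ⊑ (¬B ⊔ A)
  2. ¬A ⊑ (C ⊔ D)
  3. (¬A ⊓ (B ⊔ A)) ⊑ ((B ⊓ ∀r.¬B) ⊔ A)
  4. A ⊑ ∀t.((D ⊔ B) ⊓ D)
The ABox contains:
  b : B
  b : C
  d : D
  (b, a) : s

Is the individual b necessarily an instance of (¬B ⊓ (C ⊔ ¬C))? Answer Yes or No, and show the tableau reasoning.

1. b : (¬B ⊓ (C ⊔ ¬C))?  L(b) = {B, C} ∪ {(B ⊔ (¬C ⊓ C))}
   open: L(b) ⊇ {A, B, C, ∀t.((D ⊔ B) ⊓ D), ∃t.(¬B ⊔ D)} (+ ∃-successors) — b ∉ (¬B ⊓ (C ⊔ ¬C)) possible
2. Hence b : (¬B ⊓ (C ⊔ ¬C)): not entailed.

No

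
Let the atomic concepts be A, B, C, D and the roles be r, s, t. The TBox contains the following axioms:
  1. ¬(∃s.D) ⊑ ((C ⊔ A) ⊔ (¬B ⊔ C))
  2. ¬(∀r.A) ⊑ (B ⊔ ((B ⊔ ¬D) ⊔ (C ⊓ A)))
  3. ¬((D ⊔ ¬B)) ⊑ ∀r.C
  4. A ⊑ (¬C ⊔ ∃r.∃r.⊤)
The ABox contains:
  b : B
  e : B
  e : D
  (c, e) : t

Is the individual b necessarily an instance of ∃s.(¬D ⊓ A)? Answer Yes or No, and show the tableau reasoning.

1. b : ∃s.(¬D ⊓ A)?  L(b) = {B} ∪ {∀s.(D ⊔ ¬A)}
   open: L(b) ⊇ {B, D, ¬A, ∀r.A, ∀s.(D ⊔ ¬A), …} (+ ∃-successors) — b ∉ ∃s.(¬D ⊓ A) possible
2. Hence b : ∃s.(¬D ⊓ A): not entailed.

No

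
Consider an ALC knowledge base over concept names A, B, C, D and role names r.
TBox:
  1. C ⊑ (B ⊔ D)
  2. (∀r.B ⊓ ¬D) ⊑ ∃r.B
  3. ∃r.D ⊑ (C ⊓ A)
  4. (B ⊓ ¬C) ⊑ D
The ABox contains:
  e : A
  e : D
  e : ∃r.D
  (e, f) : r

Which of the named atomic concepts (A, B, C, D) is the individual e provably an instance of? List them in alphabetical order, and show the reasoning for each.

1. e : A?  L(e) = {A, D, ∃r.D} ∪ {¬A}
   clash {A, ¬A} at e — e ∈ A
2. e : B?  L(e) = {A, D, ∃r.D} ∪ {¬B}
   apply at e: ∃r.D⊑(C ⊓ A)
   open: L(e) ⊇ {A, C, D, ¬B, ∃r.D} (+ ∃-successors) — e ∉ B possible
3. e : C?  L(e) = {A, D, ∃r.D} ∪ {¬C}
   clash {C, ¬C} at e — e ∈ C
4. e : D?  L(e) = {A, D, ∃r.D} ∪ {¬D}
   clash {D, ¬D} at e — e ∈ D
5. Entailed for e: {A, C, D}

{A, C, D}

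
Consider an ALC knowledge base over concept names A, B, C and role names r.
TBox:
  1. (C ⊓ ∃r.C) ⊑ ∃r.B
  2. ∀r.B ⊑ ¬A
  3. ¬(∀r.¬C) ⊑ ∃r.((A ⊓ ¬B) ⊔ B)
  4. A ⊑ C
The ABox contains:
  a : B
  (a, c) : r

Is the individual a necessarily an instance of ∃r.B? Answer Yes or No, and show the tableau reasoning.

No

1. a : ∃r.B?  L(a) = {B} ∪ {∀r.¬B}
   open: L(a) ⊇ {B, ¬A, ¬C, ∀r.¬B, ∀r.¬C} — a ∉ ∃r.B possible
2. Hence a : ∃r.B: not entailed.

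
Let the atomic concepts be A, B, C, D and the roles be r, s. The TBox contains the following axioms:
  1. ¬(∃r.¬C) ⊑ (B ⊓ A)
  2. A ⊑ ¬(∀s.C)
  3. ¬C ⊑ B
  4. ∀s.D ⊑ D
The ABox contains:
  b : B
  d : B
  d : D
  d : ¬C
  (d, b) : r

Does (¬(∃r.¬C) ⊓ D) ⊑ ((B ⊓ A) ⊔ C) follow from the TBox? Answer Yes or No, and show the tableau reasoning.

Yes

1. (¬(∃r.¬C) ⊓ D) ⊑ ((B ⊓ A) ⊔ C)  ⇔  ((∀r.C ⊓ D) ⊓ ((¬B ⊔ ¬A) ⊓ ¬C)) unsat w.r.t. T
   all branches close; clash {A, ¬A} at x₀
2. Hence (¬(∃r.¬C) ⊓ D) ⊑ ((B ⊓ A) ⊔ C): entailed.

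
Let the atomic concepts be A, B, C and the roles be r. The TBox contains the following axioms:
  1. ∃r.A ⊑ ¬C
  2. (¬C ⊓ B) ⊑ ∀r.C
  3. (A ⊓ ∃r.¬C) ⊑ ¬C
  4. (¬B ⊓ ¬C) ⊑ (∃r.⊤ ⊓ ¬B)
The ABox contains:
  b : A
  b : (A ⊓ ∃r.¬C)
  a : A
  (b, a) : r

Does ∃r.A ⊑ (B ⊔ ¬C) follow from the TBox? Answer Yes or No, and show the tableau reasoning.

1. ∃r.A ⊑ (B ⊔ ¬C)  ⇔  (∃r.A ⊓ (¬B ⊓ C)) unsat w.r.t. T
   all branches close; clash {C, ¬C} at x₀
2. Hence ∃r.A ⊑ (B ⊔ ¬C): entailed.

Yes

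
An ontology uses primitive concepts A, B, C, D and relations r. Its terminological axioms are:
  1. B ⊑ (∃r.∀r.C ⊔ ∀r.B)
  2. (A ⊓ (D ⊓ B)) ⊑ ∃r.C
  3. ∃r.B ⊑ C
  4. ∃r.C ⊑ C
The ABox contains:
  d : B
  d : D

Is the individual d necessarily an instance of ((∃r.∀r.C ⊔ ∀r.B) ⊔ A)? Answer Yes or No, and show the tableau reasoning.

1. d : ((∃r.∀r.C ⊔ ∀r.B) ⊔ A)?  L(d) = {B, D} ∪ {((∀r.∃r.¬C ⊓ ∃r.¬B) ⊓ ¬A)}
   clash {B, ¬B} at an ∃-successor — d ∈ ((∃r.∀r.C ⊔ ∀r.B) ⊔ A)
2. Hence d : ((∃r.∀r.C ⊔ ∀r.B) ⊔ A): entailed.

Yes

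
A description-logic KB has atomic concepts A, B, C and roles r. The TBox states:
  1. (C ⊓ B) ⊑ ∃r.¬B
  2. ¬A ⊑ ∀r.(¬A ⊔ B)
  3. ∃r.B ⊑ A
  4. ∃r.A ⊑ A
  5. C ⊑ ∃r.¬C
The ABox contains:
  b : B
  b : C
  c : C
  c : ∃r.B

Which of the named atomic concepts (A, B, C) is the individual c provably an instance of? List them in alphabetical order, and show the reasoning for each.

{A, C}

1. c : A?  L(c) = {C, ∃r.B} ∪ {¬A}
   clash {A, ¬A} at c — c ∈ A
2. c : B?  L(c) = {C, ∃r.B} ∪ {¬B}
   apply at c: ∃r.B⊑A; C⊑∃r.¬C
   open: L(c) ⊇ {A, C, ¬B, ∀r.¬A, ∃r.B, …} (+ ∃-successors) — c ∉ B possible
3. c : C?  L(c) = {C, ∃r.B} ∪ {¬C}
   clash {C, ¬C} at c — c ∈ C
4. Entailed for c: {A, C}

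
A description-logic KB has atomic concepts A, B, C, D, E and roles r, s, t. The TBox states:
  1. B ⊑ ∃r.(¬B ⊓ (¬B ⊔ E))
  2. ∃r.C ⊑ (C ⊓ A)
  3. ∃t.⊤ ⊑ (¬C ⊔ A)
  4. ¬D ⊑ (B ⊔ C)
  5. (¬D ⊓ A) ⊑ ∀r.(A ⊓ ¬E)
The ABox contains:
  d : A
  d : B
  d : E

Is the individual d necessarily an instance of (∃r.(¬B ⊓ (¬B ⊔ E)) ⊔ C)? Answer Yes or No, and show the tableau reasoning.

1. d : (∃r.(¬B ⊓ (¬B ⊔ E)) ⊔ C)?  L(d) = {A, B, E} ∪ {(∀r.(B ⊔ (B ⊓ ¬E)) ⊓ ¬C)}
   clash {C, ¬C} at d — d ∈ (∃r.(¬B ⊓ (¬B ⊔ E)) ⊔ C)
2. Hence d : (∃r.(¬B ⊓ (¬B ⊔ E)) ⊔ C): entailed.

Yes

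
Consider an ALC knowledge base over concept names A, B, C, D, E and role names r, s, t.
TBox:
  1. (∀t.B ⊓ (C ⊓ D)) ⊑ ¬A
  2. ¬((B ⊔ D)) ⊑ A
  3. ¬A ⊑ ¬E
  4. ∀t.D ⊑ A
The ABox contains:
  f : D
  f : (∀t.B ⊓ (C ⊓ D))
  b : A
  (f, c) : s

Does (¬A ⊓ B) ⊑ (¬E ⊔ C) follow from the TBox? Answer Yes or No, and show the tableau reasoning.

1. (¬A ⊓ B) ⊑ (¬E ⊔ C)  ⇔  ((¬A ⊓ B) ⊓ (E ⊓ ¬C)) unsat w.r.t. T
   all branches close; clash {A, ¬A} at x₀
2. Hence (¬A ⊓ B) ⊑ (¬E ⊔ C): entailed.

Yes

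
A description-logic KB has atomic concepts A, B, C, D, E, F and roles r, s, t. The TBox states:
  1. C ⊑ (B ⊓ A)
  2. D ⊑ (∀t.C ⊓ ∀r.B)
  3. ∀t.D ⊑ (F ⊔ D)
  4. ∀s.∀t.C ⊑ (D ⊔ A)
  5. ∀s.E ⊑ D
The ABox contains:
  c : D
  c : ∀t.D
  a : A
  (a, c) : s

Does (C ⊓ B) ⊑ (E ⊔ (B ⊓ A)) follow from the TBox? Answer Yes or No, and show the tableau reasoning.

Yes

1. (C ⊓ B) ⊑ (E ⊔ (B ⊓ A))  ⇔  ((C ⊓ B) ⊓ (¬E ⊓ (¬B ⊔ ¬A))) unsat w.r.t. T
   all branches close; clash {A, ¬A} at x₀
2. Hence (C ⊓ B) ⊑ (E ⊔ (B ⊓ A)): entailed.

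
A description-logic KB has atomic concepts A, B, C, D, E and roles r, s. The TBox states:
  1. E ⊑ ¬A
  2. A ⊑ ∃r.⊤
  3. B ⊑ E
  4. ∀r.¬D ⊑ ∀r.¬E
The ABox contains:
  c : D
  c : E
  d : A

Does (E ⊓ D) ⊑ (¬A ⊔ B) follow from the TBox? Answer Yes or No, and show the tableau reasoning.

Yes

1. (E ⊓ D) ⊑ (¬A ⊔ B)  ⇔  ((E ⊓ D) ⊓ (A ⊓ ¬B)) unsat w.r.t. T
   all branches close; clash {A, ¬A} at x₀
2. Hence (E ⊓ D) ⊑ (¬A ⊔ B): entailed.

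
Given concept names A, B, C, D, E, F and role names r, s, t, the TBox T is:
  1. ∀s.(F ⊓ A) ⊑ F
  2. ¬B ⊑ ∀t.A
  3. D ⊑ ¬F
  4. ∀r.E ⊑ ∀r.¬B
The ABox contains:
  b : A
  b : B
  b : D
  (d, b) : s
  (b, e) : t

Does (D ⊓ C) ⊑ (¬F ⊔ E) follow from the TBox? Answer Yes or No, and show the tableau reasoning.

Yes

1. (D ⊓ C) ⊑ (¬F ⊔ E)  ⇔  ((D ⊓ C) ⊓ (F ⊓ ¬E)) unsat w.r.t. T
   all branches close; clash {F, ¬F} at x₀
2. Hence (D ⊓ C) ⊑ (¬F ⊔ E): entailed.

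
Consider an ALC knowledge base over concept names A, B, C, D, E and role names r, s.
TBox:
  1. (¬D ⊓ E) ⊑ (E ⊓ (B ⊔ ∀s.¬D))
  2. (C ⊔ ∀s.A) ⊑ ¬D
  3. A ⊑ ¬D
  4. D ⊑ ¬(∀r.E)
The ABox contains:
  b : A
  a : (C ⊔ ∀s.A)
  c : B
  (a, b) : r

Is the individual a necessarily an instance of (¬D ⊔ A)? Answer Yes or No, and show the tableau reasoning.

1. a : (¬D ⊔ A)?  L(a) = {(C ⊔ ∀s.A)} ∪ {(D ⊓ ¬A)}
   clash {D, ¬D} at a — a ∈ (¬D ⊔ A)
2. Hence a : (¬D ⊔ A): entailed.

Yes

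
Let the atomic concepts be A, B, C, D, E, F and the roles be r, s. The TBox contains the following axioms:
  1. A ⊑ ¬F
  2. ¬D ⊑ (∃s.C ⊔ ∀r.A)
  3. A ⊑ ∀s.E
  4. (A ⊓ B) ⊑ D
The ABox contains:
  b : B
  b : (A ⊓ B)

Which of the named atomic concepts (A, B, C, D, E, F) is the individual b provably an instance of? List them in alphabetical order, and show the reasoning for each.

1. b : A?  L(b) = {B, (A ⊓ B)} ∪ {¬A}
   clash {A, ¬A} at b — b ∈ A
2. b : B?  L(b) = {B, (A ⊓ B)} ∪ {¬B}
   clash {B, ¬B} at b — b ∈ B
3. b : C?  L(b) = {B, (A ⊓ B)} ∪ {¬C}
   apply at b: A⊑¬F; A⊑∀s.E; (A ⊓ B)⊑D
   open: L(b) ⊇ {A, B, D, ¬C, ¬F, …} — b ∉ C possible
4. b : D?  L(b) = {B, (A ⊓ B)} ∪ {¬D}
   clash {D, ¬D} at b — b ∈ D
5. b : E?  L(b) = {B, (A ⊓ B)} ∪ {¬E}
   apply at b: A⊑¬F; A⊑∀s.E; (A ⊓ B)⊑D
   open: L(b) ⊇ {A, B, D, ¬E, ¬F, …} — b ∉ E possible
6. b : F?  L(b) = {B, (A ⊓ B)} ∪ {¬F}
   apply at b: A⊑∀s.E; (A ⊓ B)⊑D
   open: L(b) ⊇ {A, B, D, ¬F, ∀s.E} — b ∉ F possible
7. Entailed for b: {A, B, D}

{A, B, D}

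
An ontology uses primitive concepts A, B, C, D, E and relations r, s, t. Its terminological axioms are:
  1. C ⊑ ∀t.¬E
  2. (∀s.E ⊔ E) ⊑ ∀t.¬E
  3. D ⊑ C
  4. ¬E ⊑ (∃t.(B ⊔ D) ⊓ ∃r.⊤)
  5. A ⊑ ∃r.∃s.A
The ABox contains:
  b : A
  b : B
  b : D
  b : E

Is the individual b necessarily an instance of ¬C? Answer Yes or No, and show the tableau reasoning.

1. b : ¬C?  L(b) = {A, B, D, E} ∪ {C}
   apply at b: C⊑∀t.¬E; A⊑∃r.∃s.A
   open: L(b) ⊇ {A, B, C, D, E, …} (+ ∃-successors) — b ∉ ¬C possible
2. Hence b : ¬C: not entailed.

No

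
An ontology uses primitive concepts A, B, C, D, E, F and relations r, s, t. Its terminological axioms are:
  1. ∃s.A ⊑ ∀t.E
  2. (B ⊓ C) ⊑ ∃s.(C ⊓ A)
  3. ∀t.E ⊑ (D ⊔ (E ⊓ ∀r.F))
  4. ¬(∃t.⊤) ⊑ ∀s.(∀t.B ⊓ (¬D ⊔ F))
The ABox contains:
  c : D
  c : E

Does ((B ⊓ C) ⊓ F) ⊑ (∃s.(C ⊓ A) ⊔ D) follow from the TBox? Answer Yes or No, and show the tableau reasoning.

1. ((B ⊓ C) ⊓ F) ⊑ (∃s.(C ⊓ A) ⊔ D)  ⇔  (((B ⊓ C) ⊓ F) ⊓ (∀s.(¬C ⊔ ¬A) ⊓ ¬D)) unsat w.r.t. T
   all branches close; clash {A, ¬A} at an ∃-successor
2. Hence ((B ⊓ C) ⊓ F) ⊑ (∃s.(C ⊓ A) ⊔ D): entailed.

Yes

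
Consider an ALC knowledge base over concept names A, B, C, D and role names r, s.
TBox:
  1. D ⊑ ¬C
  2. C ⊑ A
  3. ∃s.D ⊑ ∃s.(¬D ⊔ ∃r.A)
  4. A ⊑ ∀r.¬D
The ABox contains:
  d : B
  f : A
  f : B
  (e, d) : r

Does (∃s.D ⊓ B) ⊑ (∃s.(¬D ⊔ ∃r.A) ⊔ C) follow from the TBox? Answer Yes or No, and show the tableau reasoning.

Yes

1. (∃s.D ⊓ B) ⊑ (∃s.(¬D ⊔ ∃r.A) ⊔ C)  ⇔  ((∃s.D ⊓ B) ⊓ (∀s.(D ⊓ ∀r.¬A) ⊓ ¬C)) unsat w.r.t. T
   all branches close; clash {A, ¬A} at an ∃-successor
2. Hence (∃s.D ⊓ B) ⊑ (∃s.(¬D ⊔ ∃r.A) ⊔ C): entailed.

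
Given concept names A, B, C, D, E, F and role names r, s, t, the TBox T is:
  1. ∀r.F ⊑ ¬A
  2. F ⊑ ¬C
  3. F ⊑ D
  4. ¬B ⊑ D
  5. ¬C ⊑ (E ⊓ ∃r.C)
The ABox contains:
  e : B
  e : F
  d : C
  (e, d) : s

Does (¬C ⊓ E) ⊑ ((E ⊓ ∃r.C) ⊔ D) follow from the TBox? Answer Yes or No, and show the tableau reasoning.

1. (¬C ⊓ E) ⊑ ((E ⊓ ∃r.C) ⊔ D)  ⇔  ((¬C ⊓ E) ⊓ ((¬E ⊔ ∀r.¬C) ⊓ ¬D)) unsat w.r.t. T
   all branches close; clash {D, ¬D} at x₀
2. Hence (¬C ⊓ E) ⊑ ((E ⊓ ∃r.C) ⊔ D): entailed.

Yes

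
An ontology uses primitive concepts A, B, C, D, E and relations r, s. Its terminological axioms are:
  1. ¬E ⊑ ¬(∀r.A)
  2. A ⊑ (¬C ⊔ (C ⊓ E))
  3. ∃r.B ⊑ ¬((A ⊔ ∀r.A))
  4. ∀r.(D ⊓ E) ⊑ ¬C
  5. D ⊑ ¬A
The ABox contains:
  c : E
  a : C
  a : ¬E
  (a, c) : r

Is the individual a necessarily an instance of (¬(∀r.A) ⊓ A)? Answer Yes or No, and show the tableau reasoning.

1. a : (¬(∀r.A) ⊓ A)?  L(a) = {C, ¬E} ∪ {(∀r.A ⊔ ¬A)}
   apply at a: ¬E⊑¬(∀r.A)
   open: L(a) ⊇ {C, ¬A, ¬D, ¬E, ∀r.¬B, …} (+ ∃-successors) — a ∉ (¬(∀r.A) ⊓ A) possible
2. Hence a : (¬(∀r.A) ⊓ A): not entailed.

No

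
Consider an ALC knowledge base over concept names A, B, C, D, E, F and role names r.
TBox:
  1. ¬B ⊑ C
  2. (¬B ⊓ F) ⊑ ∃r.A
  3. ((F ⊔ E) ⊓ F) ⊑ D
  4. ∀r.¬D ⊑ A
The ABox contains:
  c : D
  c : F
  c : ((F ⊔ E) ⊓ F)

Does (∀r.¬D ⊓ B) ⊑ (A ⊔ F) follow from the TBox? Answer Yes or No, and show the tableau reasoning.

1. (∀r.¬D ⊓ B) ⊑ (A ⊔ F)  ⇔  ((∀r.¬D ⊓ B) ⊓ (¬A ⊓ ¬F)) unsat w.r.t. T
   all branches close; clash {A, ¬A} at x₀
2. Hence (∀r.¬D ⊓ B) ⊑ (A ⊔ F): entailed.

Yes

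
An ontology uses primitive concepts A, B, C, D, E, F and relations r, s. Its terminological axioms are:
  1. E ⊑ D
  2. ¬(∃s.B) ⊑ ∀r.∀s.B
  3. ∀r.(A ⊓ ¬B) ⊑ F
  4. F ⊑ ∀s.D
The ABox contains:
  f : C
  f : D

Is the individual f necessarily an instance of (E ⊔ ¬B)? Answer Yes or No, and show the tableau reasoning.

No

1. f : (E ⊔ ¬B)?  L(f) = {C, D} ∪ {(¬E ⊓ B)}
   open: L(f) ⊇ {B, C, D, ¬E, ¬F, …} (+ ∃-successors) — f ∉ (E ⊔ ¬B) possible
2. Hence f : (E ⊔ ¬B): not entailed.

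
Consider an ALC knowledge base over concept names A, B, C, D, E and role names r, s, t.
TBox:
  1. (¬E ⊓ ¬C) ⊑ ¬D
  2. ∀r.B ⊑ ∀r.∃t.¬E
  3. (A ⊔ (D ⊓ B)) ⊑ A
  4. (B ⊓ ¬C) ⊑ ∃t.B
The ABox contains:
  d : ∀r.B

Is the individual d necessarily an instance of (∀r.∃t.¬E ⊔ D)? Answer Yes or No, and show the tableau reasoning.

1. d : (∀r.∃t.¬E ⊔ D)?  L(d) = {∀r.B} ∪ {(∃r.∀t.E ⊓ ¬D)}
   clash {E, ¬E} at an ∃-successor — d ∈ (∀r.∃t.¬E ⊔ D)
2. Hence d : (∀r.∃t.¬E ⊔ D): entailed.

Yes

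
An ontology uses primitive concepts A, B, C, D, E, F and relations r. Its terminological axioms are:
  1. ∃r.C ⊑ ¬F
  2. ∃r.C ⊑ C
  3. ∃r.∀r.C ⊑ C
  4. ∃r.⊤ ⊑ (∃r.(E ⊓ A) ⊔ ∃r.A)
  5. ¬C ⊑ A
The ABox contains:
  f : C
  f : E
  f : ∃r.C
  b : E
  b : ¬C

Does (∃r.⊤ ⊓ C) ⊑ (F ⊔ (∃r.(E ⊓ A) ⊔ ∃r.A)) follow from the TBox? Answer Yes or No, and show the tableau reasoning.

Yes

1. (∃r.⊤ ⊓ C) ⊑ (F ⊔ (∃r.(E ⊓ A) ⊔ ∃r.A))  ⇔  ((∃r.⊤ ⊓ C) ⊓ (¬F ⊓ (∀r.(¬E ⊔ ¬A) ⊓ ∀r.¬A))) unsat w.r.t. T
   all branches close; clash {A, ¬A} at an ∃-successor
2. Hence (∃r.⊤ ⊓ C) ⊑ (F ⊔ (∃r.(E ⊓ A) ⊔ ∃r.A)): entailed.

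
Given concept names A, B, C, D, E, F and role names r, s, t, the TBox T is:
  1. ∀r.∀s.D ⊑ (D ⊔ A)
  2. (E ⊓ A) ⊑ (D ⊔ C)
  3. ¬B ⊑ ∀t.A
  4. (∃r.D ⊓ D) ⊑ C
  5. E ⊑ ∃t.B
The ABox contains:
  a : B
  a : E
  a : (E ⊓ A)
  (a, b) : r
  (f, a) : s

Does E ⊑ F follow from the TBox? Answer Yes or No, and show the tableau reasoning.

1. E ⊑ F  ⇔  (E ⊓ ¬F) unsat w.r.t. T
   apply at x₀: E⊑∃t.B
   open: L(x₀) ⊇ {B, E, ¬A, ¬F, ∀r.¬D, …} (+ ∃-successors)
2. Hence E ⊑ F: not entailed.

No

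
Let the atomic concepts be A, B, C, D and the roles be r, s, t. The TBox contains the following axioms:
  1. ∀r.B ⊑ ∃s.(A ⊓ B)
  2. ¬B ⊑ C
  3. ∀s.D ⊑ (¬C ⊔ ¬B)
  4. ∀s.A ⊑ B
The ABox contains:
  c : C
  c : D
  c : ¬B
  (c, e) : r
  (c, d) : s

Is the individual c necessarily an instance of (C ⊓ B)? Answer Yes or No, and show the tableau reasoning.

No

1. c : (C ⊓ B)?  L(c) = {C, D, ¬B} ∪ {(¬C ⊔ ¬B)}
   open: L(c) ⊇ {C, D, ¬B, ∃r.¬B, ∃s.¬A} (+ ∃-successors) — c ∉ (C ⊓ B) possible
2. Hence c : (C ⊓ B): not entailed.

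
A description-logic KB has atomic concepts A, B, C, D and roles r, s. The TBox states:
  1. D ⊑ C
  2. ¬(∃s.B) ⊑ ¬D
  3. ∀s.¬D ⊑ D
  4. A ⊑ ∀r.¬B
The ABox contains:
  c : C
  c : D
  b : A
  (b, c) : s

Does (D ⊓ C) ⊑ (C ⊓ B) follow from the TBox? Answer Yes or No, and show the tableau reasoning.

No

1. (D ⊓ C) ⊑ (C ⊓ B)  ⇔  ((D ⊓ C) ⊓ (¬C ⊔ ¬B)) unsat w.r.t. T
   open: L(x₀) ⊇ {C, D, ¬A, ¬B, ∃s.B} (+ ∃-successors)
2. Hence (D ⊓ C) ⊑ (C ⊓ B): not entailed.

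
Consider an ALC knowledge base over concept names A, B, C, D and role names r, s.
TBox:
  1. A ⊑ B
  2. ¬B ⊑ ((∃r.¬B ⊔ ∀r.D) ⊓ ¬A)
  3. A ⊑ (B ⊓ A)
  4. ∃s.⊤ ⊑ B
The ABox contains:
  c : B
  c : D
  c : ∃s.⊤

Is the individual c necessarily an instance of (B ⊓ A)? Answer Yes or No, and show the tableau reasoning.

1. c : (B ⊓ A)?  L(c) = {B, D, ∃s.⊤} ∪ {(¬B ⊔ ¬A)}
   open: L(c) ⊇ {B, D, ¬A, ∃s.⊤} (+ ∃-successors) — c ∉ (B ⊓ A) possible
2. Hence c : (B ⊓ A): not entailed.

No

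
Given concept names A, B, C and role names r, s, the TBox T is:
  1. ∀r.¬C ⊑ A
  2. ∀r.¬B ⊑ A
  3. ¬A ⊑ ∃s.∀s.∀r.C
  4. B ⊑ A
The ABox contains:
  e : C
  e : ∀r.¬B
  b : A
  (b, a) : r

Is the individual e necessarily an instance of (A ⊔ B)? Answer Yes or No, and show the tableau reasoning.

1. e : (A ⊔ B)?  L(e) = {C, ∀r.¬B} ∪ {(¬A ⊓ ¬B)}
   clash {A, ¬A} at e — e ∈ (A ⊔ B)
2. Hence e : (A ⊔ B): entailed.

Yes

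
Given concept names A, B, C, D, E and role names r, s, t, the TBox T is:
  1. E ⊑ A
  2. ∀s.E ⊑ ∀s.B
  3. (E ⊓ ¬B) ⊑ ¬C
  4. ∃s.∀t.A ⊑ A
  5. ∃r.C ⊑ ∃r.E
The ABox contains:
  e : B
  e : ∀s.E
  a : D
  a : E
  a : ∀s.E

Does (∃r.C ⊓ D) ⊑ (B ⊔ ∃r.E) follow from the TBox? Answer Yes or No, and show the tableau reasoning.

Yes

1. (∃r.C ⊓ D) ⊑ (B ⊔ ∃r.E)  ⇔  ((∃r.C ⊓ D) ⊓ (¬B ⊓ ∀r.¬E)) unsat w.r.t. T
   all branches close; clash {E, ¬E} at an ∃-successor
2. Hence (∃r.C ⊓ D) ⊑ (B ⊔ ∃r.E): entailed.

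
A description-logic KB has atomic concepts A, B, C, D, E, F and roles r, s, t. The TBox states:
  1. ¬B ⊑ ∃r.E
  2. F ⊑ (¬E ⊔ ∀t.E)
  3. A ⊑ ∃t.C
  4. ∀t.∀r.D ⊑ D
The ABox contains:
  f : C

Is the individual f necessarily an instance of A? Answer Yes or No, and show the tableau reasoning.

1. f : A?  L(f) = {C} ∪ {¬A}
   open: L(f) ⊇ {B, C, ¬A, ¬F, ∃t.∃r.¬D} (+ ∃-successors) — f ∉ A possible
2. Hence f : A: not entailed.

No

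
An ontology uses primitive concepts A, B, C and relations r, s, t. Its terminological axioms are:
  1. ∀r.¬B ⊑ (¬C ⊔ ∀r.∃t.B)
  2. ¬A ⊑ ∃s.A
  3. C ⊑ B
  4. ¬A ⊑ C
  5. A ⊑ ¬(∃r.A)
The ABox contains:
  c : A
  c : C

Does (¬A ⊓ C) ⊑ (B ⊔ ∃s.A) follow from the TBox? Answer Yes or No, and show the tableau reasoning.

1. (¬A ⊓ C) ⊑ (B ⊔ ∃s.A)  ⇔  ((¬A ⊓ C) ⊓ (¬B ⊓ ∀s.¬A)) unsat w.r.t. T
   all branches close; clash {B, ¬B} at x₀
2. Hence (¬A ⊓ C) ⊑ (B ⊔ ∃s.A): entailed.

Yes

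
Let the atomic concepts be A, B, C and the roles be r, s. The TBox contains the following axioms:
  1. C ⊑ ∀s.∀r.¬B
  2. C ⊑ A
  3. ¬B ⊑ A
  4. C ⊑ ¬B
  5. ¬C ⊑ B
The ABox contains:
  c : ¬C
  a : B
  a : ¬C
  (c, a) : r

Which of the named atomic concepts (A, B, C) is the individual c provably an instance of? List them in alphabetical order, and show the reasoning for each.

1. c : A?  L(c) = {¬C} ∪ {¬A}
   apply at c: ¬C⊑B
   open: L(c) ⊇ {B, ¬A, ¬C} — c ∉ A possible
2. c : B?  L(c) = {¬C} ∪ {¬B}
   clash {B, ¬B} at c — c ∈ B
3. c : C?  L(c) = {¬C} ∪ {¬C}
   apply at c: ¬C⊑B
   open: L(c) ⊇ {B, ¬C} — c ∉ C possible
4. Entailed for c: {B}

{B}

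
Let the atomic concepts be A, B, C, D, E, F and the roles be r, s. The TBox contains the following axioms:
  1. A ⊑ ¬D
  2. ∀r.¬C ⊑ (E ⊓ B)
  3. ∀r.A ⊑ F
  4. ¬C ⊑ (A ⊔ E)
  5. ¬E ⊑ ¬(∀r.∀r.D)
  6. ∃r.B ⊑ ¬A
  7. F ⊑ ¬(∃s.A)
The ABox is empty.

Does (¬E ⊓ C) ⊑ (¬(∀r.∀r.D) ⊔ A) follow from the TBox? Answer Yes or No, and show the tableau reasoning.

1. (¬E ⊓ C) ⊑ (¬(∀r.∀r.D) ⊔ A)  ⇔  ((¬E ⊓ C) ⊓ (∀r.∀r.D ⊓ ¬A)) unsat w.r.t. T
   all branches close; clash {E, ¬E} at x₀
2. Hence (¬E ⊓ C) ⊑ (¬(∀r.∀r.D) ⊔ A): entailed.

Yes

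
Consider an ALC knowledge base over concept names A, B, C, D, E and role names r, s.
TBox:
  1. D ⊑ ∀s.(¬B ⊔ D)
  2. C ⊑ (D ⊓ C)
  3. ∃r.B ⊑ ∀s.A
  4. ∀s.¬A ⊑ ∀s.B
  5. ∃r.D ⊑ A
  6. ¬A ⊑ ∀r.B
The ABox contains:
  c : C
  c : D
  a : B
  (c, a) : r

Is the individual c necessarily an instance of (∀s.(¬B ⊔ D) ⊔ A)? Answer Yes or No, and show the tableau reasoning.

1. c : (∀s.(¬B ⊔ D) ⊔ A)?  L(c) = {C, D} ∪ {(∃s.(B ⊓ ¬D) ⊓ ¬A)}
   clash {A, ¬A} at c — c ∈ (∀s.(¬B ⊔ D) ⊔ A)
2. Hence c : (∀s.(¬B ⊔ D) ⊔ A): entailed.

Yes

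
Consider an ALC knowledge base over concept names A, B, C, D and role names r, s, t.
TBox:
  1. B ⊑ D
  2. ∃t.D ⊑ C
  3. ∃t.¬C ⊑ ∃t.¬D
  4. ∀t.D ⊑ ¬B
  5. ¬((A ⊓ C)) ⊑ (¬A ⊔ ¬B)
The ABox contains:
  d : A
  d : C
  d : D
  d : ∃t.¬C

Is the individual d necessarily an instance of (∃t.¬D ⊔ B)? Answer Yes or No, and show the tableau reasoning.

1. d : (∃t.¬D ⊔ B)?  L(d) = {A, C, D, ∃t.¬C} ∪ {(∀t.D ⊓ ¬B)}
   clash {D, ¬D} at an ∃-successor — d ∈ (∃t.¬D ⊔ B)
2. Hence d : (∃t.¬D ⊔ B): entailed.

Yes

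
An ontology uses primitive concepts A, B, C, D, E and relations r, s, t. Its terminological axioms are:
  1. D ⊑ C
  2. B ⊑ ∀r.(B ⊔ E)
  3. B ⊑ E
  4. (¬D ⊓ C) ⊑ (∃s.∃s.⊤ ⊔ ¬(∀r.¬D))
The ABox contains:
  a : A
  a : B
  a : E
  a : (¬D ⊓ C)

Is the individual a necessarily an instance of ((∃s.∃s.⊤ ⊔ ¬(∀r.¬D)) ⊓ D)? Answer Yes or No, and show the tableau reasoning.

1. a : ((∃s.∃s.⊤ ⊔ ¬(∀r.¬D)) ⊓ D)?  L(a) = {A, B, E, (¬D ⊓ C)} ∪ {((∀s.∀s.⊥ ⊓ ∀r.¬D) ⊔ ¬D)}
   apply at a: B⊑∀r.(B ⊔ E); (¬D ⊓ C)⊑(∃s.∃s.⊤ ⊔ ¬(∀r.¬D))
   open: L(a) ⊇ {A, B, C, E, ¬D, …} (+ ∃-successors) — a ∉ ((∃s.∃s.⊤ ⊔ ¬(∀r.¬D)) ⊓ D) possible
2. Hence a : ((∃s.∃s.⊤ ⊔ ¬(∀r.¬D)) ⊓ D): not entailed.

No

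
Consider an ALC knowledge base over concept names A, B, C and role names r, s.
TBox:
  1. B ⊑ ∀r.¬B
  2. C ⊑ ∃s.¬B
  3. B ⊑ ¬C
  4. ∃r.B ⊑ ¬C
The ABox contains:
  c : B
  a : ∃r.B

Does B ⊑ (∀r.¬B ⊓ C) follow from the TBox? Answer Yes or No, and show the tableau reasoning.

1. B ⊑ (∀r.¬B ⊓ C)  ⇔  (B ⊓ (∃r.B ⊔ ¬C)) unsat w.r.t. T
   apply at x₀: B⊑∀r.¬B; B⊑¬C
   open: L(x₀) ⊇ {B, ¬C, ∀r.¬B}
2. Hence B ⊑ (∀r.¬B ⊓ C): not entailed.

No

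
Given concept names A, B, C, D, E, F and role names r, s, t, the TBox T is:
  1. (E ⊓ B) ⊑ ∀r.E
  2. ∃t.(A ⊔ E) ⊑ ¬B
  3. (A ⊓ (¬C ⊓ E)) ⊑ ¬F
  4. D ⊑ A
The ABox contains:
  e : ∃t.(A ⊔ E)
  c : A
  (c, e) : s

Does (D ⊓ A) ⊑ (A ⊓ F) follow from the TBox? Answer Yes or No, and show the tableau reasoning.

No

1. (D ⊓ A) ⊑ (A ⊓ F)  ⇔  ((D ⊓ A) ⊓ (¬A ⊔ ¬F)) unsat w.r.t. T
   open: L(x₀) ⊇ {A, D, ¬E, ¬F, ∀t.(¬A ⊓ ¬E)}
2. Hence (D ⊓ A) ⊑ (A ⊓ F): not entailed.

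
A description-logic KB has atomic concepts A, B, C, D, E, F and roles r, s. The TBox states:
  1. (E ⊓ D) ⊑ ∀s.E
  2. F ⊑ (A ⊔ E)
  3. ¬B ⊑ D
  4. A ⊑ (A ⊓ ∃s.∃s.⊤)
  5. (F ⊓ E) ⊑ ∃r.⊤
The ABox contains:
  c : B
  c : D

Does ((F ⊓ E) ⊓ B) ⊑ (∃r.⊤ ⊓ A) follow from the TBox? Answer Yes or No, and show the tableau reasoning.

No

1. ((F ⊓ E) ⊓ B) ⊑ (∃r.⊤ ⊓ A)  ⇔  (((F ⊓ E) ⊓ B) ⊓ (∀r.⊥ ⊔ ¬A)) unsat w.r.t. T
   apply at x₀: F⊑(A ⊔ E); (F ⊓ E)⊑∃r.⊤
   open: L(x₀) ⊇ {B, E, F, ¬A, ¬D, …} (+ ∃-successors)
2. Hence ((F ⊓ E) ⊓ B) ⊑ (∃r.⊤ ⊓ A): not entailed.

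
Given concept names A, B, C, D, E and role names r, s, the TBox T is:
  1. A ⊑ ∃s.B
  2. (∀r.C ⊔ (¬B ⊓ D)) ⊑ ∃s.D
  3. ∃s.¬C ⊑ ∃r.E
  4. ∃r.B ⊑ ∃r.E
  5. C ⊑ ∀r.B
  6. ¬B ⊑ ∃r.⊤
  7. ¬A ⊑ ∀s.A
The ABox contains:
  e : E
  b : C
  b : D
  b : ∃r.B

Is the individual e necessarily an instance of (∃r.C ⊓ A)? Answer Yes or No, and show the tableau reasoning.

No

1. e : (∃r.C ⊓ A)?  L(e) = {E} ∪ {(∀r.¬C ⊔ ¬A)}
   open: L(e) ⊇ {A, B, E, ¬C, ∀r.¬B, …} (+ ∃-successors) — e ∉ (∃r.C ⊓ A) possible
2. Hence e : (∃r.C ⊓ A): not entailed.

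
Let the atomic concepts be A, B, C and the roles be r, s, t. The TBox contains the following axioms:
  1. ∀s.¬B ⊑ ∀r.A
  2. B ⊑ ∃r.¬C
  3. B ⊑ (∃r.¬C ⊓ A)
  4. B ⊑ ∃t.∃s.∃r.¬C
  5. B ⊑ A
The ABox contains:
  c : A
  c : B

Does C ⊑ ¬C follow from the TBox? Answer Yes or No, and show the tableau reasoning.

1. C ⊑ ¬C  ⇔  (C ⊓ C) unsat w.r.t. T
   open: L(x₀) ⊇ {C, ¬B, ∃s.B} (+ ∃-successors)
2. Hence C ⊑ ¬C: not entailed.

No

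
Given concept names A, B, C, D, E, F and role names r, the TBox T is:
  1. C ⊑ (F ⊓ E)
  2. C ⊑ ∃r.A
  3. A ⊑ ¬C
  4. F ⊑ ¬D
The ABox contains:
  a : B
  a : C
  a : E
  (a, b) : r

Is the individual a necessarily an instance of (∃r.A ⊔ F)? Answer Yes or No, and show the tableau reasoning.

Yes

1. a : (∃r.A ⊔ F)?  L(a) = {B, C, E} ∪ {(∀r.¬A ⊓ ¬F)}
   clash {C, ¬C} at a — a ∈ (∃r.A ⊔ F)
2. Hence a : (∃r.A ⊔ F): entailed.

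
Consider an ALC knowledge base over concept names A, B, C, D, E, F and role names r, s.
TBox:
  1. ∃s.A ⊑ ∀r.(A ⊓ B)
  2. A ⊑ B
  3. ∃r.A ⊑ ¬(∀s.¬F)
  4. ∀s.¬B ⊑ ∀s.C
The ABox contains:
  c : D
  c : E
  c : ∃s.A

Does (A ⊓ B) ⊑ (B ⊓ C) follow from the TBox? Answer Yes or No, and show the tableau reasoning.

1. (A ⊓ B) ⊑ (B ⊓ C)  ⇔  ((A ⊓ B) ⊓ (¬B ⊔ ¬C)) unsat w.r.t. T
   open: L(x₀) ⊇ {A, B, ¬C, ∀r.¬A, ∀s.¬A, …} (+ ∃-successors)
2. Hence (A ⊓ B) ⊑ (B ⊓ C): not entailed.

No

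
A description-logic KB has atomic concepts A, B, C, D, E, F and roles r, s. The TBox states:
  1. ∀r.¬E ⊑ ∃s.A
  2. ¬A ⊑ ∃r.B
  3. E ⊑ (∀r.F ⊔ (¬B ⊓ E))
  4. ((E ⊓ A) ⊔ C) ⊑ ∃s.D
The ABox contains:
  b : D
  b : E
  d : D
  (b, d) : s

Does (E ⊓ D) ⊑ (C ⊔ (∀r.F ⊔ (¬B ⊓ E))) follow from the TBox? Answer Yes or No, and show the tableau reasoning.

1. (E ⊓ D) ⊑ (C ⊔ (∀r.F ⊔ (¬B ⊓ E)))  ⇔  ((E ⊓ D) ⊓ (¬C ⊓ (∃r.¬F ⊓ (B ⊔ ¬E)))) unsat w.r.t. T
   all branches close; clash {E, ¬E} at x₀
2. Hence (E ⊓ D) ⊑ (C ⊔ (∀r.F ⊔ (¬B ⊓ E))): entailed.

Yes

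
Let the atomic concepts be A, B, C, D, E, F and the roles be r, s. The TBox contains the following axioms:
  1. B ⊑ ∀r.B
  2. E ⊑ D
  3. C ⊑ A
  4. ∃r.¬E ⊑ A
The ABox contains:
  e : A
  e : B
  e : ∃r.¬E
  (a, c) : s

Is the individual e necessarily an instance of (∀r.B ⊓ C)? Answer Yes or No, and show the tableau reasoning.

No

1. e : (∀r.B ⊓ C)?  L(e) = {A, B, ∃r.¬E} ∪ {(∃r.¬B ⊔ ¬C)}
   apply at e: B⊑∀r.B
   open: L(e) ⊇ {A, B, ¬C, ¬E, ∀r.B, …} (+ ∃-successors) — e ∉ (∀r.B ⊓ C) possible
2. Hence e : (∀r.B ⊓ C): not entailed.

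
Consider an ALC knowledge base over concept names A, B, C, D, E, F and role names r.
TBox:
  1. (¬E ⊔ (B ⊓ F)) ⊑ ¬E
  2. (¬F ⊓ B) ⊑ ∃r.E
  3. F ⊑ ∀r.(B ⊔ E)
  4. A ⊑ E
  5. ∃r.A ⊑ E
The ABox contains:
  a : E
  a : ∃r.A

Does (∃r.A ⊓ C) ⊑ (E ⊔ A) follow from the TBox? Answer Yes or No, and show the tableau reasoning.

Yes

1. (∃r.A ⊓ C) ⊑ (E ⊔ A)  ⇔  ((∃r.A ⊓ C) ⊓ (¬E ⊓ ¬A)) unsat w.r.t. T
   all branches close; clash {E, ¬E} at x₀
2. Hence (∃r.A ⊓ C) ⊑ (E ⊔ A): entailed.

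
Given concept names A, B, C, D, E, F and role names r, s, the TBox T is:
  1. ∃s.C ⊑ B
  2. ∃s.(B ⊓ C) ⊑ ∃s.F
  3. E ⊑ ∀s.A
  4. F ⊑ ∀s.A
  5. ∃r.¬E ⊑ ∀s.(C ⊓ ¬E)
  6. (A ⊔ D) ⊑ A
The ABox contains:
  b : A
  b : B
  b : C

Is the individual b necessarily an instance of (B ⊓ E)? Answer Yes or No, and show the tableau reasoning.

No

1. b : (B ⊓ E)?  L(b) = {A, B, C} ∪ {(¬B ⊔ ¬E)}
   open: L(b) ⊇ {A, B, C, ¬E, ¬F, …} — b ∉ (B ⊓ E) possible
2. Hence b : (B ⊓ E): not entailed.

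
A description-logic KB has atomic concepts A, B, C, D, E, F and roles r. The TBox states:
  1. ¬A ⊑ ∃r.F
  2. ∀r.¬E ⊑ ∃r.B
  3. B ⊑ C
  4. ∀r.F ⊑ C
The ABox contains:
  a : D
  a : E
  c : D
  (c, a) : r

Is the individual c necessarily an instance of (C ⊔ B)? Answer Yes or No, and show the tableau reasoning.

1. c : (C ⊔ B)?  L(c) = {D} ∪ {(¬C ⊓ ¬B)}
   open: L(c) ⊇ {A, D, ¬B, ¬C, ∃r.E, …} (+ ∃-successors) — c ∉ (C ⊔ B) possible
2. Hence c : (C ⊔ B): not entailed.

No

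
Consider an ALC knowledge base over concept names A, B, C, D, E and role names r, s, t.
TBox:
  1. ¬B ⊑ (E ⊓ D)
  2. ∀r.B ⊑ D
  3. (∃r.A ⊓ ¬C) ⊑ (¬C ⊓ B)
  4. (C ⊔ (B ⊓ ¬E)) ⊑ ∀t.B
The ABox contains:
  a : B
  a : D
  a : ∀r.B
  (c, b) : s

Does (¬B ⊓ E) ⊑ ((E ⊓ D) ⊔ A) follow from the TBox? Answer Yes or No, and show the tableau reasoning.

1. (¬B ⊓ E) ⊑ ((E ⊓ D) ⊔ A)  ⇔  ((¬B ⊓ E) ⊓ ((¬E ⊔ ¬D) ⊓ ¬A)) unsat w.r.t. T
   all branches close; clash {D, ¬D} at x₀
2. Hence (¬B ⊓ E) ⊑ ((E ⊓ D) ⊔ A): entailed.

Yes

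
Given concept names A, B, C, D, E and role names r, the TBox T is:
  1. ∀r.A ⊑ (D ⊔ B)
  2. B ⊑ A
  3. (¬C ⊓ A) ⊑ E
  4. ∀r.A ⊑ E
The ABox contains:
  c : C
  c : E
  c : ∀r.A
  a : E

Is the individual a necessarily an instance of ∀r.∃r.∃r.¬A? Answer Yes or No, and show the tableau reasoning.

No

1. a : ∀r.∃r.∃r.¬A?  L(a) = {E} ∪ {∃r.∀r.∀r.A}
   open: L(a) ⊇ {E, ¬B, ∃r.¬A, ∃r.∀r.∀r.A} (+ ∃-successors) — a ∉ ∀r.∃r.∃r.¬A possible
2. Hence a : ∀r.∃r.∃r.¬A: not entailed.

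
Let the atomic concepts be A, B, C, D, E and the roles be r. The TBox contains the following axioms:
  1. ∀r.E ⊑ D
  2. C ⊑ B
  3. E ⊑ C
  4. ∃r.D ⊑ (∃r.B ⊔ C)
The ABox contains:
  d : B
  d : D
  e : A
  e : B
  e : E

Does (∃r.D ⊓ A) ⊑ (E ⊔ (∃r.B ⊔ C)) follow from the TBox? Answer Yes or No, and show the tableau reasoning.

Yes

1. (∃r.D ⊓ A) ⊑ (E ⊔ (∃r.B ⊔ C))  ⇔  ((∃r.D ⊓ A) ⊓ (¬E ⊓ (∀r.¬B ⊓ ¬C))) unsat w.r.t. T
   all branches close; clash {C, ¬C} at x₀
2. Hence (∃r.D ⊓ A) ⊑ (E ⊔ (∃r.B ⊔ C)): entailed.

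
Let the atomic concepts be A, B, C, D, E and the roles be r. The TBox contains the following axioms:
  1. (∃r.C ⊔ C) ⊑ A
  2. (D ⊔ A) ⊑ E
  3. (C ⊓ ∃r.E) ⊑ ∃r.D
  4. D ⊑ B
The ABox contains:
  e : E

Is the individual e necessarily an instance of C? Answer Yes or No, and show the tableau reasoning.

No

1. e : C?  L(e) = {E} ∪ {¬C}
   open: L(e) ⊇ {E, ¬C, ¬D, ∀r.¬C} — e ∉ C possible
2. Hence e : C: not entailed.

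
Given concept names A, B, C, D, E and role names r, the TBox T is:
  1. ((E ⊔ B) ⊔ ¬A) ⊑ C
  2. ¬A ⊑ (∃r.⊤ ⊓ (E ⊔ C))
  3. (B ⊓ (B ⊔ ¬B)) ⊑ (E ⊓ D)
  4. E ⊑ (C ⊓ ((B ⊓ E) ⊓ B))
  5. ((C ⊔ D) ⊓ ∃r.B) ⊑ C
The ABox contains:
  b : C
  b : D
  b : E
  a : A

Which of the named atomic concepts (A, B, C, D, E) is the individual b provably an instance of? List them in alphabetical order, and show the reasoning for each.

1. b : A?  L(b) = {C, D, E} ∪ {¬A}
   apply at b: ¬A⊑(∃r.⊤ ⊓ (E ⊔ C)); E⊑(C ⊓ ((B ⊓ E) ⊓ B))
   open: L(b) ⊇ {B, C, D, E, ¬A, …} (+ ∃-successors) — b ∉ A possible
2. b : B?  L(b) = {C, D, E} ∪ {¬B}
   clash {B, ¬B} at b — b ∈ B
3. b : C?  L(b) = {C, D, E} ∪ {¬C}
   clash {C, ¬C} at b — b ∈ C
4. b : D?  L(b) = {C, D, E} ∪ {¬D}
   clash {D, ¬D} at b — b ∈ D
5. b : E?  L(b) = {C, D, E} ∪ {¬E}
   clash {E, ¬E} at b — b ∈ E
6. Entailed for b: {B, C, D, E}

{B, C, D, E}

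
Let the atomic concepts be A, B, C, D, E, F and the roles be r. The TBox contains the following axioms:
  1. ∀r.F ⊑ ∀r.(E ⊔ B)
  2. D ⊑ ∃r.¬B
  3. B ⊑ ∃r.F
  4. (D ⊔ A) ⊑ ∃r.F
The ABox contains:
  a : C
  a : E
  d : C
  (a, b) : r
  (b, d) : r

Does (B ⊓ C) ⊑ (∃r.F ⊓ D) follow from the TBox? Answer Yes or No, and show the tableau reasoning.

No

1. (B ⊓ C) ⊑ (∃r.F ⊓ D)  ⇔  ((B ⊓ C) ⊓ (∀r.¬F ⊔ ¬D)) unsat w.r.t. T
   apply at x₀: B⊑∃r.F
   open: L(x₀) ⊇ {B, C, ¬D, ∃r.F, ∃r.¬F} (+ ∃-successors)
2. Hence (B ⊓ C) ⊑ (∃r.F ⊓ D): not entailed.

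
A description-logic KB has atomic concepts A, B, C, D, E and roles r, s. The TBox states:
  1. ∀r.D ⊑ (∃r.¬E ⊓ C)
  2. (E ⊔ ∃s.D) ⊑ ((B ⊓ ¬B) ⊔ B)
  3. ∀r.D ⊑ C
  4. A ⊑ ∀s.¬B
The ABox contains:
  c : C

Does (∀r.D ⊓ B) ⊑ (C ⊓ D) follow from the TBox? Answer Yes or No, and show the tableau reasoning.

No

1. (∀r.D ⊓ B) ⊑ (C ⊓ D)  ⇔  ((∀r.D ⊓ B) ⊓ (¬C ⊔ ¬D)) unsat w.r.t. T
   apply at x₀: ∀r.D⊑(∃r.¬E ⊓ C); ∀r.D⊑C
   open: L(x₀) ⊇ {B, C, ¬A, ¬D, ¬E, …} (+ ∃-successors)
2. Hence (∀r.D ⊓ B) ⊑ (C ⊓ D): not entailed.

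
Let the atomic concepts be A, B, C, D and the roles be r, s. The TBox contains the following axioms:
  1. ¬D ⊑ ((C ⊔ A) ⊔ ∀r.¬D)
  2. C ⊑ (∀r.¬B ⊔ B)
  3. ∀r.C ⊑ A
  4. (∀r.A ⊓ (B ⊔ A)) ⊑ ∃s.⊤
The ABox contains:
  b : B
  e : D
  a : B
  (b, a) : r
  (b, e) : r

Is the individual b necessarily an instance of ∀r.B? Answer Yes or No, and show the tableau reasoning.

No

1. b : ∀r.B?  L(b) = {B} ∪ {∃r.¬B}
   open: L(b) ⊇ {B, D, ¬C, ∃r.¬A, ∃r.¬B, …} (+ ∃-successors) — b ∉ ∀r.B possible
2. Hence b : ∀r.B: not entailed.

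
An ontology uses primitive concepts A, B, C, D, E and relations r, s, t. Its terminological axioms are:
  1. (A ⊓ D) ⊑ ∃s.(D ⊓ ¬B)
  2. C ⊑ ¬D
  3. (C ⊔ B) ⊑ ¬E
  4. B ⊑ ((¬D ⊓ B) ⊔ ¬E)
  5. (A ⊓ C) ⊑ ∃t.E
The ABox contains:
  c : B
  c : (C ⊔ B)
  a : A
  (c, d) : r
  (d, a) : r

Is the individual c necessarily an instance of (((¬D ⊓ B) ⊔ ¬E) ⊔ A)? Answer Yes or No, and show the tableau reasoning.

1. c : (((¬D ⊓ B) ⊔ ¬E) ⊔ A)?  L(c) = {B, (C ⊔ B)} ∪ {(((D ⊔ ¬B) ⊓ E) ⊓ ¬A)}
   clash {B, ¬B} at c — c ∈ (((¬D ⊓ B) ⊔ ¬E) ⊔ A)
2. Hence c : (((¬D ⊓ B) ⊔ ¬E) ⊔ A): entailed.

Yes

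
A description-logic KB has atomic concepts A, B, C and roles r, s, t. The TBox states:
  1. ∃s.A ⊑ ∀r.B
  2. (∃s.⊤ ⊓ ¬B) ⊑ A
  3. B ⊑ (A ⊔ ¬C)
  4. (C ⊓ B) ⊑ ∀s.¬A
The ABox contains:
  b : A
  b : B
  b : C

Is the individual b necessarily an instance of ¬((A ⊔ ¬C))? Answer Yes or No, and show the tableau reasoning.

1. b : ¬((A ⊔ ¬C))?  L(b) = {A, B, C} ∪ {(A ⊔ ¬C)}
   open: L(b) ⊇ {A, B, C, ∀s.¬A} — b ∉ ¬((A ⊔ ¬C)) possible
2. Hence b : ¬((A ⊔ ¬C)): not entailed.

No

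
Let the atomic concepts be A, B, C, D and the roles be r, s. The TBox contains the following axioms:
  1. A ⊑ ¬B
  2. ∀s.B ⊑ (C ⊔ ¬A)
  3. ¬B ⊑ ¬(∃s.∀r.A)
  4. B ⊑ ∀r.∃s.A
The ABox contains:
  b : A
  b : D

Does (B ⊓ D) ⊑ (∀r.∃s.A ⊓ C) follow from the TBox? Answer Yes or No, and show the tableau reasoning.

No

1. (B ⊓ D) ⊑ (∀r.∃s.A ⊓ C)  ⇔  ((B ⊓ D) ⊓ (∃r.∀s.¬A ⊔ ¬C)) unsat w.r.t. T
   apply at x₀: B⊑∀r.∃s.A
   open: L(x₀) ⊇ {B, D, ¬A, ¬C, ∀r.∃s.A, …} (+ ∃-successors)
2. Hence (B ⊓ D) ⊑ (∀r.∃s.A ⊓ C): not entailed.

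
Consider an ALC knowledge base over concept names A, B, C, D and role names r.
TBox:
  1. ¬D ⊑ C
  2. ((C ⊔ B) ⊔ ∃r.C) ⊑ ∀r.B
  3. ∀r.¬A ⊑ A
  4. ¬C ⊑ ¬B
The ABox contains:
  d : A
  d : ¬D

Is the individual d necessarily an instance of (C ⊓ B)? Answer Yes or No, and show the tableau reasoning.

1. d : (C ⊓ B)?  L(d) = {A, ¬D} ∪ {(¬C ⊔ ¬B)}
   apply at d: ¬D⊑C
   open: L(d) ⊇ {A, C, ¬B, ¬D, ∀r.B} — d ∉ (C ⊓ B) possible
2. Hence d : (C ⊓ B): not entailed.

No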